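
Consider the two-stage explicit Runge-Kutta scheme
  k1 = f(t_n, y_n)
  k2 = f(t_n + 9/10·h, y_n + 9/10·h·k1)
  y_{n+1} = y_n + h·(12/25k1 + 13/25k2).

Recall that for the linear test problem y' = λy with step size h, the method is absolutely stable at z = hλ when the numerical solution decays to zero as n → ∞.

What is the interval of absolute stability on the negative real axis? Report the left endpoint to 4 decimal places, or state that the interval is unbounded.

(-2.1368, 0).

With y'=λy (z=hλ):
  k1=λy_n ⇒ h·k1=z·y_n;  k2=λ(1+9/10z)y_n ⇒ h·k2=z(1+9/10z)y_n
  y_{n+1}/y_n = 1 + 12/25z + 13/25z(1+9/10z) = 1 + z + 117/250z²
  so R(z) = 1 + z + 117/250z².

Need |R(x)|<1, x<0.
x=-0.65: |R|=0.5477
R=1: x+117/250x²=0 ⇒ x=−250/117=-2.1368; min R=1−1/(4·117/250)=0.4658>−1
Confirm numerically:
  x=-1.558: |R|=0.57801 <1
  x=-1.150: |R|=0.46893 <1
  x=-1.053: |R|=0.46592 <1
  x=-0.910: |R|=0.47755 <1
  x=-2.601: |R|=1.56511 >1
  x=-2.545: |R|=1.48625 >1
  x=-2.459: |R|=1.37085 >1
Stable set (-2.1368, 0).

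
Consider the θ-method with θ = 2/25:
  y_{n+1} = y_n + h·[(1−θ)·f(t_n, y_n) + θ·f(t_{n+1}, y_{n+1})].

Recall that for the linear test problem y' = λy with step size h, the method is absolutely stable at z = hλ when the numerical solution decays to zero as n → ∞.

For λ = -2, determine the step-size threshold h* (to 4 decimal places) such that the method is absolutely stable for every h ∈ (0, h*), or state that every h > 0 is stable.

With y'=λy (z=hλ):
  y_{n+1} = y_n + z·[23/25·y_n + 2/25·y_{n+1}] ⇒ (1 − 2/25z)y_{n+1} = (1 + 23/25z)y_n
  Hence R(z) = (1 + 23/25z)/(1 − 2/25z).

Boundary: |R(x)|=1, x<0.
x=-1.71: |R|=0.5042
R=−1: 1+23/25x = −1+2/25x ⇒ -21/25x=2 ⇒ x=2/(-21/25)=-2.3810
Confirm numerically:
  x=-2.147: |R|=0.83229 <1
  x=-1.743: |R|=0.52970 <1
  x=-1.079: |R|=0.00674 <1
  x=-2.751: |R|=1.25477 >1
  x=-2.663: |R|=1.19531 >1
Stable set (-2.3810, 0).

(-2.3810,0); λ=-2 ⇒ h* = (50/21)/2 = 1.1905.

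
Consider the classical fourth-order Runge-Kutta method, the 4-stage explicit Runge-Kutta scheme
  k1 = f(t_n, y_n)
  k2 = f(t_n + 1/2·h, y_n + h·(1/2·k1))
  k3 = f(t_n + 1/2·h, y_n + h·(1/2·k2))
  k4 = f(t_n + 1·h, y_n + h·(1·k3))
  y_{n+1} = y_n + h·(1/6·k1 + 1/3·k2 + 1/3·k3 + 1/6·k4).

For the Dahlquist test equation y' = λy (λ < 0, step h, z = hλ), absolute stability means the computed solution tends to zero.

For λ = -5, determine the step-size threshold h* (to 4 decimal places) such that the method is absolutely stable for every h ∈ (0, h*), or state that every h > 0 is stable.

With y'=λy (z=hλ):
  order 4, 4-stage ⇒ R(z)=1+z+z^2/2+z^3/6+z^4/24
  (e.g. R(-1.72)=0.27580, |R|=0.27580)

Need |R(x)|<1, x<0.
x=-1.72: |R|=0.2758
|R(-2.37)|=0.5343 |R(-2.05)|=0.3513 |R(-1.57)|=0.2706
Bisect:
  x_lo=-3.6412 |R|=3.2662  x_hi=-0.2290 |R|=0.7953
  mid=-1.93511 |R|=0.31376 →hi
  mid=-2.78815 |R|=1.00431 →lo
  mid=-2.36163 |R|=0.52786 →hi
  mid=-2.57489 |R|=0.72643 →hi
  mid=-2.68152 |R|=0.85449 →hi
  mid=-2.73483 |R|=0.92655 →hi
  mid=-2.76149 |R|=0.96470 →hi
  mid=-2.77482 |R|=0.98432 →hi
  ...
  [-2.78544,-2.78523] ⇒ x*=-2.7853
Stable set (-2.7853, 0).

(-2.7853,0); λ=-5 ⇒ h* = 0.5571.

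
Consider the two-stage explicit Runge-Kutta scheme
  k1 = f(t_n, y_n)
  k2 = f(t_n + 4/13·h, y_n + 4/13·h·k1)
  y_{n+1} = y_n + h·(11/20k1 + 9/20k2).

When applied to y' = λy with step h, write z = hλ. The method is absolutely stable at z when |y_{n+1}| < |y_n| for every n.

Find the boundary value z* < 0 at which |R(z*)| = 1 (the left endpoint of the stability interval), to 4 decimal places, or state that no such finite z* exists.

With y'=λy (z=hλ):
  k1=λy_n ⇒ h·k1=z·y_n;  k2=λ(1+4/13z)y_n ⇒ h·k2=z(1+4/13z)y_n
  y_{n+1}/y_n = 1 + 11/20z + 9/20z(1+4/13z) = 1 + z + 9/65z²
  R(z) = 1 + z + 9/65z².

Solve |R(x)|<1 on ℝ⁻.
x=-1.16: |R|=0.0263
R=1: x+9/65x²=0 ⇒ x=−65/9=-7.2222; min R=1−1/(4·9/65)=-0.8056>−1
Confirm numerically:
  x=-6.550: |R|=0.39035 <1
  x=-4.646: |R|=0.65726 <1
  x=-3.406: |R|=0.79973 <1
  x=-3.060: |R|=0.76350 <1
  x=-7.696: |R|=1.50486 >1
  x=-7.359: |R|=1.13937 >1
  x=-7.294: |R|=1.07249 >1
Interval (-7.2222, 0).

z* = -7.2222.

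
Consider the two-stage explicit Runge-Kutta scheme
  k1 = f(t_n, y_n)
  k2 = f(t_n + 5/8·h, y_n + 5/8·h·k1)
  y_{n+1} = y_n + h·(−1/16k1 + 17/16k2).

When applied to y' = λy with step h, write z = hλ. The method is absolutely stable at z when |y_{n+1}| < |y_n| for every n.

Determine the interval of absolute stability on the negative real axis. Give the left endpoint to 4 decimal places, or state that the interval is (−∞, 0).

On y'=λy, z=hλ:
  k1=λy_n ⇒ h·k1=z·y_n;  k2=λ(1+5/8z)y_n ⇒ h·k2=z(1+5/8z)y_n
  y_{n+1}/y_n = 1 − 1/16z + 17/16z(1+5/8z) = 1 + z + 85/128z²
  so R(z) = 1 + z + 85/128z².

Need |R(x)|<1, x<0.
x=-0.35: |R|=0.7313
R=1: x+85/128x²=0 ⇒ x=−128/85=-1.5059; min R=1−1/(4·85/128)=0.6235>−1
Confirm numerically:
  x=-1.335: |R|=0.84851 <1
  x=-1.178: |R|=0.74351 <1
  x=-0.883: |R|=0.63476 <1
  x=-1.699: |R|=1.21788 >1
  x=-1.651: |R|=1.15910 >1
  x=-1.591: |R|=1.08993 >1
Interval (-1.5059, 0).

z∈(-1.5059,0).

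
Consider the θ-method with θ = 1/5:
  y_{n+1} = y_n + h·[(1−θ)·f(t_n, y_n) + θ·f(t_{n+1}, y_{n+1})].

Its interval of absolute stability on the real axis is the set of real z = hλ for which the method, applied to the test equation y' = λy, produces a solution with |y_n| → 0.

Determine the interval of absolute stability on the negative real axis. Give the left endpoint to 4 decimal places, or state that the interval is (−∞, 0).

z∈(-3.3333,0).

With y'=λy (z=hλ):
  y_{n+1} = y_n + z·[4/5·y_n + 1/5·y_{n+1}] ⇒ (1 − 1/5z)y_{n+1} = (1 + 4/5z)y_n
  ⇒ R(z) = (1 + 4/5z)/(1 − 1/5z).

Solve |R(x)|<1 on ℝ⁻.
x=-0.7: |R|=0.3860
R=−1: 1+4/5x = −1+1/5x ⇒ -3/5x=2 ⇒ x=2/(-3/5)=-3.3333
Confirm numerically:
  x=-3.099: |R|=0.91320 <1
  x=-2.440: |R|=0.63978 <1
  x=-1.984: |R|=0.42039 <1
  x=-3.827: |R|=1.16778 >1
  x=-3.575: |R|=1.08455 >1
Interval (-3.3333, 0).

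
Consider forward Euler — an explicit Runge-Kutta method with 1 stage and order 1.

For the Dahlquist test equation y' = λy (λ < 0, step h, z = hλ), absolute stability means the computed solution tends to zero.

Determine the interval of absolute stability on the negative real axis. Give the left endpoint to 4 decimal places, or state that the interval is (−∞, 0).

(-2.0000, 0).

On y'=λy, z=hλ:
  order 1, 1-stage ⇒ R(z)=1+z
  (e.g. R(-0.37)=0.63000, |R|=0.63000)

Boundary: |R(x)|=1, x<0.
x=-0.37: |R|=0.6300
|R(-2.09)|=1.0900 |R(-1.75)|=0.7500 |R(-1.4)|=0.4000
Bisect:
  x_lo=-2.4478 |R|=1.4478  x_hi=-0.2738 |R|=0.7262
  mid=-1.36080 |R|=0.36080 →hi
  mid=-1.90431 |R|=0.90431 →hi
  mid=-2.17607 |R|=1.17607 →lo
  mid=-2.04019 |R|=1.04019 →lo
  mid=-1.97225 |R|=0.97225 →hi
  mid=-2.00622 |R|=1.00622 →lo
  mid=-1.98923 |R|=0.98923 →hi
  mid=-1.99773 |R|=0.99773 →hi
  ...
  [-2.00011,-1.99998] ⇒ x*=-2.0000
So |R|<1 on (-2.0000, 0).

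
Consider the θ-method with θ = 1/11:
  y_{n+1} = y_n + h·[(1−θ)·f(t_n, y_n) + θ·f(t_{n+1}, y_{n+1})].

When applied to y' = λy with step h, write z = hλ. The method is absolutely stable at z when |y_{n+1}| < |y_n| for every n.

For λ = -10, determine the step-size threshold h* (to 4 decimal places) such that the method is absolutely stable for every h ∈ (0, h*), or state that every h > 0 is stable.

(-2.4444,0); λ=-10 ⇒ h* = (22/9)/10 = 0.2444.

Test eqn y'=λy, z=hλ:
  y_{n+1} = y_n + z·[10/11·y_n + 1/11·y_{n+1}] ⇒ (1 − 1/11z)y_{n+1} = (1 + 10/11z)y_n
  Hence R(z) = (1 + 10/11z)/(1 − 1/11z).

Boundary: |R(x)|=1, x<0.
x=-1.62: |R|=0.4120
R=−1: 1+10/11x = −1+1/11x ⇒ -9/11x=2 ⇒ x=2/(-9/11)=-2.4444
Confirm numerically:
  x=-2.143: |R|=0.79358 <1
  x=-2.072: |R|=0.74357 <1
  x=-1.872: |R|=0.59975 <1
  x=-1.195: |R|=0.07790 <1
  x=-2.915: |R|=1.30435 >1
  x=-2.749: |R|=1.19936 >1
Stable set (-2.4444, 0).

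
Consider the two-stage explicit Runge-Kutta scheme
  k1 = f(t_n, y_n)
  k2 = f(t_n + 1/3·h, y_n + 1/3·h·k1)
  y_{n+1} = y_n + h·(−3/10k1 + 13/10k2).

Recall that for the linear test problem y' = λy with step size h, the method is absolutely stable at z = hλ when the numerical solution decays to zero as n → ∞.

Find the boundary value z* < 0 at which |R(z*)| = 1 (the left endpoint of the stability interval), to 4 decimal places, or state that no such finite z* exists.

left endpoint -2.3077.

With y'=λy (z=hλ):
  k1=λy_n ⇒ h·k1=z·y_n;  k2=λ(1+1/3z)y_n ⇒ h·k2=z(1+1/3z)y_n
  y_{n+1}/y_n = 1 − 3/10z + 13/10z(1+1/3z) = 1 + z + 13/30z²
  ⇒ R(z) = 1 + z + 13/30z².

Need |R(x)|<1, x<0.
x=-0.91: |R|=0.4488
R=1: x+13/30x²=0 ⇒ x=−30/13=-2.3077; min R=1−1/(4·13/30)=0.4231>−1
Confirm numerically:
  x=-2.023: |R|=0.75043 <1
  x=-1.675: |R|=0.54077 <1
  x=-1.596: |R|=0.50779 <1
  x=-1.062: |R|=0.42673 <1
  x=-2.816: |R|=1.62027 >1
  x=-2.347: |R|=1.03998 >1
So |R|<1 on (-2.3077, 0).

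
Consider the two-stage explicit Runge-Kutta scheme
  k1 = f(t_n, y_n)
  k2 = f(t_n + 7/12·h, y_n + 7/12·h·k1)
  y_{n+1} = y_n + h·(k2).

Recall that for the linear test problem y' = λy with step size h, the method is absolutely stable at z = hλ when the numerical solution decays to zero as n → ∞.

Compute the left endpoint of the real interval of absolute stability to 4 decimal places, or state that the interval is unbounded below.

Test eqn y'=λy, z=hλ:
  k1=λy_n ⇒ h·k1=z·y_n;  k2=λ(1+7/12z)y_n ⇒ h·k2=z(1+7/12z)y_n
  y_{n+1}/y_n = 1 + z(1+7/12z) = 1 + z + 7/12z²
  Hence R(z) = 1 + z + 7/12z².

Need |R(x)|<1, x<0.
x=-0.82: |R|=0.5722
R=1: x+7/12x²=0 ⇒ x=−12/7=-1.7143; min R=1−1/(4·7/12)=0.5714>−1
Confirm numerically:
  x=-1.517: |R|=0.82542 <1
  x=-1.117: |R|=0.61082 <1
  x=-1.110: |R|=0.60873 <1
  x=-2.294: |R|=1.77575 >1
  x=-2.012: |R|=1.34942 >1
  x=-1.828: |R|=1.12126 >1
So |R|<1 on (-1.7143, 0).

z* = -1.7143.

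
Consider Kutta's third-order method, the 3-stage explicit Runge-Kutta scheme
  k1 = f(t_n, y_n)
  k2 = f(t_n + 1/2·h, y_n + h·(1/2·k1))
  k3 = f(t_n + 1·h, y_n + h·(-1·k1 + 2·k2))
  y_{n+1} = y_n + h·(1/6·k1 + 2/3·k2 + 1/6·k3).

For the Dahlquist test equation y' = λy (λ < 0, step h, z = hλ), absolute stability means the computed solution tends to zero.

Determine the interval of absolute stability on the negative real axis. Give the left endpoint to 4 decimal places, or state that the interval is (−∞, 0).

z∈(-2.5127,0).

With y'=λy (z=hλ):
  order 3, 3-stage ⇒ R(z)=1+z+z^2/2+z^3/6
  (e.g. R(-1.39)=0.12845, |R|=0.12845)

Solve |R(x)|<1 on ℝ⁻.
x=-1.39: |R|=0.1284
|R(-2.57)|=1.0966 |R(-2.38)|=0.7947 |R(-2.23)|=0.5918
Bisect:
  x_lo=-3.2467 |R|=2.6800  x_hi=-0.2978 |R|=0.7421
  mid=-1.77224 |R|=0.12954 →hi
  mid=-2.50945 |R|=0.99459 →hi
  mid=-2.87806 |R|=1.70971 →lo
  mid=-2.69375 |R|=1.32338 →lo
  mid=-2.60160 |R|=1.15219 →lo
  mid=-2.55553 |R|=1.07174 →lo
  mid=-2.53249 |R|=1.03276 →lo
  ...
  [-2.51287,-2.51269] ⇒ x*=-2.5127
So |R|<1 on (-2.5127, 0).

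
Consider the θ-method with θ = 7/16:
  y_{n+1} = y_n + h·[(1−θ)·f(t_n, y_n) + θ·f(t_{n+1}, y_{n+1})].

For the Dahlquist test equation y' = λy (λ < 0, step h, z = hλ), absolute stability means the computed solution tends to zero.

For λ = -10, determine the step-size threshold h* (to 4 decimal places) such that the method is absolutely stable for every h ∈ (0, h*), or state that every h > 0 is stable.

With y'=λy (z=hλ):
  y_{n+1} = y_n + z·[9/16·y_n + 7/16·y_{n+1}] ⇒ (1 − 7/16z)y_{n+1} = (1 + 9/16z)y_n
  ⇒ R(z) = (1 + 9/16z)/(1 − 7/16z).

Solve |R(x)|<1 on ℝ⁻.
x=-1.37: |R|=0.1434
R=−1: 1+9/16x = −1+7/16x ⇒ -1/8x=2 ⇒ x=2/(-1/8)=-16.0000
Confirm numerically:
  x=-11.893: |R|=0.91724 <1
  x=-9.921: |R|=0.85771 <1
  x=-8.105: |R|=0.78291 <1
  x=-6.839: |R|=0.71315 <1
  x=-16.465: |R|=1.00709 >1
  x=-16.160: |R|=1.00248 >1
Interval (-16.0000, 0).

(-16.0000,0); λ=-10 ⇒ h* = (16)/10 = 1.6000.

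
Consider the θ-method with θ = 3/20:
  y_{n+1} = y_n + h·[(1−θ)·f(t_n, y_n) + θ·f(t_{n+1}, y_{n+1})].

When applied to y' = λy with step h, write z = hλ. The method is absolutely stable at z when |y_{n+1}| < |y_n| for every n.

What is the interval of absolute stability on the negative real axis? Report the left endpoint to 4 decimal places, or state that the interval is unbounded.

Set f=λy, z=hλ:
  y_{n+1} = y_n + z·[17/20·y_n + 3/20·y_{n+1}] ⇒ (1 − 3/20z)y_{n+1} = (1 + 17/20z)y_n
  so R(z) = (1 + 17/20z)/(1 − 3/20z).

Find x<0 with |R(x)|<1.
x=-1.18: |R|=0.0025
R=−1: 1+17/20x = −1+3/20x ⇒ -7/10x=2 ⇒ x=2/(-7/10)=-2.8571
Confirm numerically:
  x=-2.369: |R|=0.74789 <1
  x=-1.850: |R|=0.44814 <1
  x=-1.367: |R|=0.13439 <1
  x=-3.424: |R|=1.26216 >1
  x=-3.231: |R|=1.17627 >1
  x=-2.980: |R|=1.05943 >1
So |R|<1 on (-2.8571, 0).

(-2.8571, 0).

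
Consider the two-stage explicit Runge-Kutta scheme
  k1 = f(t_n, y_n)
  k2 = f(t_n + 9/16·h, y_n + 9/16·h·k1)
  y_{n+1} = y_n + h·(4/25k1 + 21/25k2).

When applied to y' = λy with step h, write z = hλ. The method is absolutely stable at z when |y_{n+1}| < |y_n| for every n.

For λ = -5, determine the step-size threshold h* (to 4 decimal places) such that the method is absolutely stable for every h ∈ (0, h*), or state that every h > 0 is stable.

(-2.1164,0); λ=-5 ⇒ h* = (400/189)/5 = 0.4233.

Test eqn y'=λy, z=hλ:
  k1=λy_n ⇒ h·k1=z·y_n;  k2=λ(1+9/16z)y_n ⇒ h·k2=z(1+9/16z)y_n
  y_{n+1}/y_n = 1 + 4/25z + 21/25z(1+9/16z) = 1 + z + 189/400z²
  ⇒ R(z) = 1 + z + 189/400z².

Need |R(x)|<1, x<0.
x=-0.8: |R|=0.5024
R=1: x+189/400x²=0 ⇒ x=−400/189=-2.1164; min R=1−1/(4·189/400)=0.4709>−1
Confirm numerically:
  x=-1.867: |R|=0.77999 <1
  x=-1.721: |R|=0.67847 <1
  x=-1.218: |R|=0.48297 <1
  x=-0.876: |R|=0.48659 <1
  x=-2.620: |R|=1.62343 >1
  x=-2.479: |R|=1.42472 >1
  x=-2.277: |R|=1.17278 >1
So |R|<1 on (-2.1164, 0).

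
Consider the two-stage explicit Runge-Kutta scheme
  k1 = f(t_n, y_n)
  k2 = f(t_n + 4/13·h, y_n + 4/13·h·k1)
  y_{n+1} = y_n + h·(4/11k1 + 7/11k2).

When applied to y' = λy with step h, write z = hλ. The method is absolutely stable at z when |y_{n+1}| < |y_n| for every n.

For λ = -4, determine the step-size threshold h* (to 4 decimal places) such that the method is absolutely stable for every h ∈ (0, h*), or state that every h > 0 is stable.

(-5.1071,0); λ=-4 ⇒ h* = (143/28)/4 = 1.2768.

With y'=λy (z=hλ):
  k1=λy_n ⇒ h·k1=z·y_n;  k2=λ(1+4/13z)y_n ⇒ h·k2=z(1+4/13z)y_n
  y_{n+1}/y_n = 1 + 4/11z + 7/11z(1+4/13z) = 1 + z + 28/143z²
  so R(z) = 1 + z + 28/143z².

Boundary: |R(x)|=1, x<0.
x=-1.64: |R|=0.1134
R=1: x+28/143x²=0 ⇒ x=−143/28=-5.1071; min R=1−1/(4·28/143)=-0.2768>−1
Confirm numerically:
  x=-3.788: |R|=0.02158 <1
  x=-2.985: |R|=0.24034 <1
  x=-2.624: |R|=0.27581 <1
  x=-5.620: |R|=1.56436 >1
  x=-5.283: |R|=1.18191 >1
  x=-5.138: |R|=1.03104 >1
Interval (-5.1071, 0).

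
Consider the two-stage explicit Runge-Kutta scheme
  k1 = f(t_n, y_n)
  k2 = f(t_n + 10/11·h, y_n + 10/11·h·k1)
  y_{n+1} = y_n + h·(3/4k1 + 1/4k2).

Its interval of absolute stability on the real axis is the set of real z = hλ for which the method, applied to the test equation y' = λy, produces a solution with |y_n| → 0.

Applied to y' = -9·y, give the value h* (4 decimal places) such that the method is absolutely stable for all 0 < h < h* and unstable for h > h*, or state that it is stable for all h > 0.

(-4.4000,0); λ=-9 ⇒ h* = (22/5)/9 = 0.4889.

On y'=λy, z=hλ:
  k1=λy_n ⇒ h·k1=z·y_n;  k2=λ(1+10/11z)y_n ⇒ h·k2=z(1+10/11z)y_n
  y_{n+1}/y_n = 1 + 3/4z + 1/4z(1+10/11z) = 1 + z + 5/22z²
  so R(z) = 1 + z + 5/22z².

Need |R(x)|<1, x<0.
x=-1.67: |R|=0.0362
R=1: x+5/22x²=0 ⇒ x=−22/5=-4.4000; min R=1−1/(4·5/22)=-0.1000>−1
Confirm numerically:
  x=-3.176: |R|=0.11649 <1
  x=-2.406: |R|=0.09036 <1
  x=-1.844: |R|=0.07120 <1
  x=-4.958: |R|=1.62876 >1
  x=-4.810: |R|=1.44820 >1
Stable set (-4.4000, 0).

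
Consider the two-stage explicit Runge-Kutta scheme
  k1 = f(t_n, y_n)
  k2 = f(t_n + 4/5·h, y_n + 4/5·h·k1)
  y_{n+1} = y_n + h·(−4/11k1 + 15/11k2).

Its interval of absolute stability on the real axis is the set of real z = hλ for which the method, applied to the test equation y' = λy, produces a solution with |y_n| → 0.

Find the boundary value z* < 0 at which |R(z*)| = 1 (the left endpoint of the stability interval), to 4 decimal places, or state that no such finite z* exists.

With y'=λy (z=hλ):
  k1=λy_n ⇒ h·k1=z·y_n;  k2=λ(1+4/5z)y_n ⇒ h·k2=z(1+4/5z)y_n
  y_{n+1}/y_n = 1 − 4/11z + 15/11z(1+4/5z) = 1 + z + 12/11z²
  so R(z) = 1 + z + 12/11z².

Find x<0 with |R(x)|<1.
x=-1.43: |R|=1.8008
R=1: x+12/11x²=0 ⇒ x=−11/12=-0.9167; min R=1−1/(4·12/11)=0.7708>−1
Confirm numerically:
  x=-0.852: |R|=0.93990 <1
  x=-0.811: |R|=0.90651 <1
  x=-0.551: |R|=0.78020 <1
  x=-0.431: |R|=0.77165 <1
  x=-1.209: |R|=1.38556 >1
  x=-1.104: |R|=1.22562 >1
Interval (-0.9167, 0).

left endpoint -0.9167.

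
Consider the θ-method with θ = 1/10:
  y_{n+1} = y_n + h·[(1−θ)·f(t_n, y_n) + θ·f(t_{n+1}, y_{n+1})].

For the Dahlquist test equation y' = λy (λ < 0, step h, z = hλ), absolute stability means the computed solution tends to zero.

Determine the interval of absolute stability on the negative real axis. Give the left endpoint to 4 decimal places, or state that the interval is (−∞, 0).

z∈(-2.5000,0).

With y'=λy (z=hλ):
  y_{n+1} = y_n + z·[9/10·y_n + 1/10·y_{n+1}] ⇒ (1 − 1/10z)y_{n+1} = (1 + 9/10z)y_n
  R(z) = (1 + 9/10z)/(1 − 1/10z).

Find x<0 with |R(x)|<1.
x=-1.1: |R|=0.0090
R=−1: 1+9/10x = −1+1/10x ⇒ -4/5x=2 ⇒ x=2/(-4/5)=-2.5000
Confirm numerically:
  x=-1.998: |R|=0.66528 <1
  x=-1.103: |R|=0.00657 <1
  x=-1.025: |R|=0.07029 <1
  x=-2.843: |R|=1.21366 >1
  x=-2.576: |R|=1.04835 >1
Interval (-2.5000, 0).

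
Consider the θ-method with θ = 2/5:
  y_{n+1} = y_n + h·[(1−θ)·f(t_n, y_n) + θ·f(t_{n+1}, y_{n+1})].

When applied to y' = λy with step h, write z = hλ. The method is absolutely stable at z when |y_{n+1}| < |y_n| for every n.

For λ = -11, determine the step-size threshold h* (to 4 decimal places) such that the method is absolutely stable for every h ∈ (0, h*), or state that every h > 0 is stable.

Test eqn y'=λy, z=hλ:
  y_{n+1} = y_n + z·[3/5·y_n + 2/5·y_{n+1}] ⇒ (1 − 2/5z)y_{n+1} = (1 + 3/5z)y_n
  R(z) = (1 + 3/5z)/(1 − 2/5z).

Find x<0 with |R(x)|<1.
x=-0.73: |R|=0.4350
R=−1: 1+3/5x = −1+2/5x ⇒ -1/5x=2 ⇒ x=2/(-1/5)=-10.0000
Confirm numerically:
  x=-5.229: |R|=0.69136 <1
  x=-5.144: |R|=0.68237 <1
  x=-5.076: |R|=0.67503 <1
  x=-10.432: |R|=1.01670 >1
  x=-10.222: |R|=1.00873 >1
  x=-10.196: |R|=1.00772 >1
So |R|<1 on (-10.0000, 0).

(-10.0000,0); λ=-11 ⇒ h* = (10)/11 = 0.9091.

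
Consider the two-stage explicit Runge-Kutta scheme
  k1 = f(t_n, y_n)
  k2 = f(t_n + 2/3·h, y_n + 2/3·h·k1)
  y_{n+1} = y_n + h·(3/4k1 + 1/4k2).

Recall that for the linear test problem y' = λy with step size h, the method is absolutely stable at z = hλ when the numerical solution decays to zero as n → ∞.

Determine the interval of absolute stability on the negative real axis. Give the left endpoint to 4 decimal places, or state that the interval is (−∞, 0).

Test eqn y'=λy, z=hλ:
  k1=λy_n ⇒ h·k1=z·y_n;  k2=λ(1+2/3z)y_n ⇒ h·k2=z(1+2/3z)y_n
  y_{n+1}/y_n = 1 + 3/4z + 1/4z(1+2/3z) = 1 + z + 1/6z²
  R(z) = 1 + z + 1/6z².

Need |R(x)|<1, x<0.
x=-1.63: |R|=0.1872
R=1: x+1/6x²=0 ⇒ x=−6=-6.0000; min R=1−1/(4·1/6)=-0.5000>−1
Confirm numerically:
  x=-5.611: |R|=0.63622 <1
  x=-4.063: |R|=0.31167 <1
  x=-3.010: |R|=0.49998 <1
  x=-2.968: |R|=0.49983 <1
  x=-6.599: |R|=1.65880 >1
  x=-6.074: |R|=1.07491 >1
Stable set (-6.0000, 0).

z∈(-6.0000,0).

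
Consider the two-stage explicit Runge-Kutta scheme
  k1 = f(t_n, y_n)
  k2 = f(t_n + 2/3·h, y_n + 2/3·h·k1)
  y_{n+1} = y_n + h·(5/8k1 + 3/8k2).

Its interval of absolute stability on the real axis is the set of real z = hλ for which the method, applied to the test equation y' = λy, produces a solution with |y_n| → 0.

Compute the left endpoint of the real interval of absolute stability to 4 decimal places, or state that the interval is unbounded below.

Test eqn y'=λy, z=hλ:
  k1=λy_n ⇒ h·k1=z·y_n;  k2=λ(1+2/3z)y_n ⇒ h·k2=z(1+2/3z)y_n
  y_{n+1}/y_n = 1 + 5/8z + 3/8z(1+2/3z) = 1 + z + 1/4z²
  R(z) = 1 + z + 1/4z².

Solve |R(x)|<1 on ℝ⁻.
x=-0.68: |R|=0.4356
R=1: x+1/4x²=0 ⇒ x=−4=-4.0000; min R=1−1/(4·1/4)=0.0000>−1
Confirm numerically:
  x=-3.279: |R|=0.40896 <1
  x=-3.200: |R|=0.36000 <1
  x=-3.112: |R|=0.30914 <1
  x=-2.470: |R|=0.05523 <1
  x=-4.534: |R|=1.60529 >1
  x=-4.395: |R|=1.43401 >1
  x=-4.121: |R|=1.12466 >1
Stable set (-4.0000, 0).

z* = -4.0000.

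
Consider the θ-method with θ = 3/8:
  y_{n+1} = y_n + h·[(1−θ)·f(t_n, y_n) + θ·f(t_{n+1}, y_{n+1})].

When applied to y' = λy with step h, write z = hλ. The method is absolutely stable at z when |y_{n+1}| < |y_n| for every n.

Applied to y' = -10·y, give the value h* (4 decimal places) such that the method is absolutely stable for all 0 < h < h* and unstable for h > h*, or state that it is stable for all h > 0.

With y'=λy (z=hλ):
  y_{n+1} = y_n + z·[5/8·y_n + 3/8·y_{n+1}] ⇒ (1 − 3/8z)y_{n+1} = (1 + 5/8z)y_n
  ⇒ R(z) = (1 + 5/8z)/(1 − 3/8z).

Boundary: |R(x)|=1, x<0.
x=-1.4: |R|=0.0820
R=−1: 1+5/8x = −1+3/8x ⇒ -1/4x=2 ⇒ x=2/(-1/4)=-8.0000
Confirm numerically:
  x=-7.217: |R|=0.94719 <1
  x=-5.814: |R|=0.82816 <1
  x=-5.467: |R|=0.79239 <1
  x=-8.518: |R|=1.03088 >1
  x=-8.092: |R|=1.00570 >1
  x=-8.029: |R|=1.00181 >1
So |R|<1 on (-8.0000, 0).

(-8.0000,0); λ=-10 ⇒ h* = (8)/10 = 0.8000.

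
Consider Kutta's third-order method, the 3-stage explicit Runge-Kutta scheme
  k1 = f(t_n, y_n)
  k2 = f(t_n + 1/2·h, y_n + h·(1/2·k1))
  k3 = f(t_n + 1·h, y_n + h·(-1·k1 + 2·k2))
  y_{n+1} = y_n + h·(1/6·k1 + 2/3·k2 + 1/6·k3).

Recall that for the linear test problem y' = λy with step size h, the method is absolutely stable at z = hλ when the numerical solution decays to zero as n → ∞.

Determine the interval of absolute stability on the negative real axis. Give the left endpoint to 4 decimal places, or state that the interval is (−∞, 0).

z∈(-2.5127,0).

With y'=λy (z=hλ):
  order 3, 3-stage ⇒ R(z)=1+z+z^2/2+z^3/6
  (e.g. R(-1.16)=0.25265, |R|=0.25265)

Need |R(x)|<1, x<0.
x=-1.16: |R|=0.2527
|R(-2.73)|=1.3946 |R(-2.36)|=0.7659 |R(-1.66)|=0.0446
Bisect:
  x_lo=-3.3431 |R|=2.9821  x_hi=-0.0551 |R|=0.9464
  mid=-1.69906 |R|=0.07313 →hi
  mid=-2.52106 |R|=1.01372 →lo
  mid=-2.11006 |R|=0.44967 →hi
  mid=-2.31556 |R|=0.70392 →hi
  mid=-2.41831 |R|=0.85133 →hi
  mid=-2.46968 |R|=0.93059 →hi
  mid=-2.49537 |R|=0.97166 →hi
  ...
  [-2.51283,-2.51263] ⇒ x*=-2.5127
Interval (-2.5127, 0).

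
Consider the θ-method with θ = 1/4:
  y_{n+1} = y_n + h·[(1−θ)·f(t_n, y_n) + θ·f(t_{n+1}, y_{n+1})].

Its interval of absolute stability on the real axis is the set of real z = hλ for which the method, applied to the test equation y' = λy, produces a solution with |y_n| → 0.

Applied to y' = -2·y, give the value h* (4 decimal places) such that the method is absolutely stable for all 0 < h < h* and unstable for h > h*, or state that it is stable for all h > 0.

(-4.0000,0); λ=-2 ⇒ h* = (4)/2 = 2.0000.

Set f=λy, z=hλ:
  y_{n+1} = y_n + z·[3/4·y_n + 1/4·y_{n+1}] ⇒ (1 − 1/4z)y_{n+1} = (1 + 3/4z)y_n
  so R(z) = (1 + 3/4z)/(1 − 1/4z).

Solve |R(x)|<1 on ℝ⁻.
x=-1.07: |R|=0.1558
R=−1: 1+3/4x = −1+1/4x ⇒ -1/2x=2 ⇒ x=2/(-1/2)=-4.0000
Confirm numerically:
  x=-3.789: |R|=0.94582 <1
  x=-3.605: |R|=0.89612 <1
  x=-3.201: |R|=0.77809 <1
  x=-4.432: |R|=1.10247 >1
  x=-4.147: |R|=1.03609 >1
So |R|<1 on (-4.0000, 0).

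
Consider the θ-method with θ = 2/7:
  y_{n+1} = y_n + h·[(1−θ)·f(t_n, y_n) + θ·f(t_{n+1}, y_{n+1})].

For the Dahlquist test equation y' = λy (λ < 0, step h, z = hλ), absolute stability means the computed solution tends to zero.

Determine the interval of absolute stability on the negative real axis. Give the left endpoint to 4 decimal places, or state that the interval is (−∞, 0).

z∈(-4.6667,0).

With y'=λy (z=hλ):
  y_{n+1} = y_n + z·[5/7·y_n + 2/7·y_{n+1}] ⇒ (1 − 2/7z)y_{n+1} = (1 + 5/7z)y_n
  so R(z) = (1 + 5/7z)/(1 − 2/7z).

Solve |R(x)|<1 on ℝ⁻.
x=-1.57: |R|=0.0838
R=−1: 1+5/7x = −1+2/7x ⇒ -3/7x=2 ⇒ x=2/(-3/7)=-4.6667
Confirm numerically:
  x=-4.541: |R|=0.97656 <1
  x=-3.205: |R|=0.67301 <1
  x=-2.937: |R|=0.59694 <1
  x=-2.773: |R|=0.54719 <1
  x=-5.022: |R|=1.06254 >1
  x=-4.949: |R|=1.05012 >1
  x=-4.878: |R|=1.03784 >1
Stable set (-4.6667, 0).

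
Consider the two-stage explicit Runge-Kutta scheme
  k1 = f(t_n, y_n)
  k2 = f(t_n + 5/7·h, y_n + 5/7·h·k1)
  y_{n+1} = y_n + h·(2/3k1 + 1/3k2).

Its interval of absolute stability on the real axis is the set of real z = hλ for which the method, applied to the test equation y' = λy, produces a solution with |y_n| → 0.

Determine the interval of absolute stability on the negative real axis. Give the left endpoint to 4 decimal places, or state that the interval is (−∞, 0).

(-4.2000, 0).

Test eqn y'=λy, z=hλ:
  k1=λy_n ⇒ h·k1=z·y_n;  k2=λ(1+5/7z)y_n ⇒ h·k2=z(1+5/7z)y_n
  y_{n+1}/y_n = 1 + 2/3z + 1/3z(1+5/7z) = 1 + z + 5/21z²
  so R(z) = 1 + z + 5/21z².

Boundary: |R(x)|=1, x<0.
x=-1.22: |R|=0.1344
R=1: x+5/21x²=0 ⇒ x=−21/5=-4.2000; min R=1−1/(4·5/21)=-0.0500>−1
Confirm numerically:
  x=-3.805: |R|=0.64215 <1
  x=-3.730: |R|=0.58260 <1
  x=-3.480: |R|=0.40343 <1
  x=-3.384: |R|=0.34254 <1
  x=-4.713: |R|=1.57566 >1
  x=-4.680: |R|=1.53486 >1
  x=-4.649: |R|=1.49700 >1
Stable set (-4.2000, 0).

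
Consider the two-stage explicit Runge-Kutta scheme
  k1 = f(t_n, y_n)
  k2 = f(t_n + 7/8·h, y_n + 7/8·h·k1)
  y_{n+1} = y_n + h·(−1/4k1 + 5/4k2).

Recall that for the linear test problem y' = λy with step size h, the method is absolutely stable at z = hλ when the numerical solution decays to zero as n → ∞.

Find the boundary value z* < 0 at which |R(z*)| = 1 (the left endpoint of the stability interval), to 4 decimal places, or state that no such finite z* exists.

Test eqn y'=λy, z=hλ:
  k1=λy_n ⇒ h·k1=z·y_n;  k2=λ(1+7/8z)y_n ⇒ h·k2=z(1+7/8z)y_n
  y_{n+1}/y_n = 1 − 1/4z + 5/4z(1+7/8z) = 1 + z + 35/32z²
  R(z) = 1 + z + 35/32z².

Need |R(x)|<1, x<0.
x=-1.79: |R|=2.7145
R=1: x+35/32x²=0 ⇒ x=−32/35=-0.9143; min R=1−1/(4·35/32)=0.7714>−1
Confirm numerically:
  x=-0.688: |R|=0.82972 <1
  x=-0.667: |R|=0.81960 <1
  x=-0.602: |R|=0.79438 <1
  x=-1.287: |R|=1.52465 >1
  x=-1.130: |R|=1.26661 >1
Interval (-0.9143, 0).

left endpoint -0.9143.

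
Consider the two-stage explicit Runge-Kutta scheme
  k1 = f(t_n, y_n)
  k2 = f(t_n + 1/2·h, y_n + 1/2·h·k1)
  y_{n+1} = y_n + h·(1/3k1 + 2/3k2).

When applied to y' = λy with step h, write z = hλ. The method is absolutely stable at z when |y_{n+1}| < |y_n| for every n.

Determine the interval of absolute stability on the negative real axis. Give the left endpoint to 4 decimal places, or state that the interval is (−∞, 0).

Set f=λy, z=hλ:
  k1=λy_n ⇒ h·k1=z·y_n;  k2=λ(1+1/2z)y_n ⇒ h·k2=z(1+1/2z)y_n
  y_{n+1}/y_n = 1 + 1/3z + 2/3z(1+1/2z) = 1 + z + 1/3z²
  Hence R(z) = 1 + z + 1/3z².

Find x<0 with |R(x)|<1.
x=-0.37: |R|=0.6756
R=1: x+1/3x²=0 ⇒ x=−3=-3.0000; min R=1−1/(4·1/3)=0.2500>−1
Confirm numerically:
  x=-2.946: |R|=0.94697 <1
  x=-2.827: |R|=0.83698 <1
  x=-2.001: |R|=0.33367 <1
  x=-1.792: |R|=0.27842 <1
  x=-3.376: |R|=1.42313 >1
  x=-3.103: |R|=1.10654 >1
Stable set (-3.0000, 0).

z∈(-3.0000,0).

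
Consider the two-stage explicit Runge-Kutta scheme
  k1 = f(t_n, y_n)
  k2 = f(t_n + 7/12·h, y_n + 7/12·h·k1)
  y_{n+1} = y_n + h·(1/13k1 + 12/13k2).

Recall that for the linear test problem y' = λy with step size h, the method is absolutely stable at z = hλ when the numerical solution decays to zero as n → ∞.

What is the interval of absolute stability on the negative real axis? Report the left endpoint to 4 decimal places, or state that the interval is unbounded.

Set f=λy, z=hλ:
  k1=λy_n ⇒ h·k1=z·y_n;  k2=λ(1+7/12z)y_n ⇒ h·k2=z(1+7/12z)y_n
  y_{n+1}/y_n = 1 + 1/13z + 12/13z(1+7/12z) = 1 + z + 7/13z²
  Hence R(z) = 1 + z + 7/13z².

Find x<0 with |R(x)|<1.
x=-0.53: |R|=0.6213
R=1: x+7/13x²=0 ⇒ x=−13/7=-1.8571; min R=1−1/(4·7/13)=0.5357>−1
Confirm numerically:
  x=-1.232: |R|=0.58529 <1
  x=-1.125: |R|=0.55649 <1
  x=-1.109: |R|=0.55324 <1
  x=-1.100: |R|=0.55154 <1
  x=-2.264: |R|=1.49599 >1
  x=-2.067: |R|=1.23357 >1
So |R|<1 on (-1.8571, 0).

(-1.8571, 0).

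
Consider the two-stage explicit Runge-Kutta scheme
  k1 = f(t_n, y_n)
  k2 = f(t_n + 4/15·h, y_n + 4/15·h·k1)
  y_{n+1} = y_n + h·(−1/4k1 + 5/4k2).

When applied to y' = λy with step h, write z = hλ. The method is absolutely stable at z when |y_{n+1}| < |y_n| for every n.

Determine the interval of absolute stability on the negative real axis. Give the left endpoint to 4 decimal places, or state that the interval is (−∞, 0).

Set f=λy, z=hλ:
  k1=λy_n ⇒ h·k1=z·y_n;  k2=λ(1+4/15z)y_n ⇒ h·k2=z(1+4/15z)y_n
  y_{n+1}/y_n = 1 − 1/4z + 5/4z(1+4/15z) = 1 + z + 1/3z²
  ⇒ R(z) = 1 + z + 1/3z².

Need |R(x)|<1, x<0.
x=-1.31: |R|=0.2620
R=1: x+1/3x²=0 ⇒ x=−3=-3.0000; min R=1−1/(4·1/3)=0.2500>−1
Confirm numerically:
  x=-2.379: |R|=0.50755 <1
  x=-2.324: |R|=0.47633 <1
  x=-1.372: |R|=0.25546 <1
  x=-3.496: |R|=1.57801 >1
  x=-3.495: |R|=1.57668 >1
Interval (-3.0000, 0).

(-3.0000, 0).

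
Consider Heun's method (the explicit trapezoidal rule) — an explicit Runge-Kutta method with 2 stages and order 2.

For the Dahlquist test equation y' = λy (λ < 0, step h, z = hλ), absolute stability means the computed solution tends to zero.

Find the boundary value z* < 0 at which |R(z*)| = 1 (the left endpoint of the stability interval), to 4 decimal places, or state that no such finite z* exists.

With y'=λy (z=hλ):
  order 2, 2-stage ⇒ R(z)=1+z+z^2/2
  (e.g. R(-1.34)=0.55780, |R|=0.55780)

Solve |R(x)|<1 on ℝ⁻.
x=-1.34: |R|=0.5578
|R(-2.04)|=1.0408 |R(-1.24)|=0.5288 |R(-1.22)|=0.5242
Bisect:
  x_lo=-2.7998 |R|=2.1197  x_hi=-0.1435 |R|=0.8668
  mid=-1.47166 |R|=0.61123 →hi
  mid=-2.13575 |R|=1.14496 →lo
  mid=-1.80370 |R|=0.82297 →hi
  mid=-1.96972 |R|=0.97018 →hi
  mid=-2.05274 |R|=1.05413 →lo
  mid=-2.01123 |R|=1.01129 →lo
  mid=-1.99048 |R|=0.99052 →hi
  mid=-2.00085 |R|=1.00085 →lo
  mid=-1.99567 |R|=0.99568 →hi
  ...
  [-2.00004,-1.99988] ⇒ x*=-2.0000
Stable set (-2.0000, 0).

z* = -2.0000.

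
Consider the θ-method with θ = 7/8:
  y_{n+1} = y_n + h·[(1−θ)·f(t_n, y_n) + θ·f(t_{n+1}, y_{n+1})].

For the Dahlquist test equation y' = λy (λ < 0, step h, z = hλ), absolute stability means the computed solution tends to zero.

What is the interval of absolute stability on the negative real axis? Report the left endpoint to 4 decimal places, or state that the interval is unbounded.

(−∞, 0) — no finite endpoint.

Set f=λy, z=hλ:
  y_{n+1} = y_n + z·[1/8·y_n + 7/8·y_{n+1}] ⇒ (1 − 7/8z)y_{n+1} = (1 + 1/8z)y_n
  R(z) = (1 + 1/8z)/(1 − 7/8z).

Boundary: |R(x)|=1, x<0.
x=-0.98: |R|=0.4724
x=-2: |R|=0.2727
x=-10: |R|=0.0256
x=-100: |R|=0.1299
θ=7/8≥1/2 ⇒ |1+1/8x|<|1−7/8x| ∀x<0 ⇒ stable on all of ℝ⁻.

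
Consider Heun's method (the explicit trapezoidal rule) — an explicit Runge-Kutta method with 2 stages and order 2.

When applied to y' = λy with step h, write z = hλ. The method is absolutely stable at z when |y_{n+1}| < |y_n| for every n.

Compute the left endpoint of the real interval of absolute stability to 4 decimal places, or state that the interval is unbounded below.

left endpoint -2.0000.

Set f=λy, z=hλ:
  order 2, 2-stage ⇒ R(z)=1+z+z^2/2
  (e.g. R(-0.41)=0.67405, |R|=0.67405)

Need |R(x)|<1, x<0.
x=-0.41: |R|=0.6741
|R(-1.87)|=0.8785 |R(-1.6)|=0.6800 |R(-0.7)|=0.5450
Bisect:
  x_lo=-2.6720 |R|=1.8977  x_hi=-0.0603 |R|=0.9415
  mid=-1.36612 |R|=0.56702 →hi
  mid=-2.01904 |R|=1.01922 →lo
  mid=-1.69258 |R|=0.73983 →hi
  mid=-1.85581 |R|=0.86620 →hi
  mid=-1.93742 |R|=0.93938 →hi
  mid=-1.97823 |R|=0.97847 →hi
  mid=-1.99864 |R|=0.99864 →hi
  mid=-2.00884 |R|=1.00888 →lo
  mid=-2.00374 |R|=1.00374 →lo
  mid=-2.00119 |R|=1.00119 →lo
  ...
  [-2.00007,-1.99991] ⇒ x*=-2.0000
So |R|<1 on (-2.0000, 0).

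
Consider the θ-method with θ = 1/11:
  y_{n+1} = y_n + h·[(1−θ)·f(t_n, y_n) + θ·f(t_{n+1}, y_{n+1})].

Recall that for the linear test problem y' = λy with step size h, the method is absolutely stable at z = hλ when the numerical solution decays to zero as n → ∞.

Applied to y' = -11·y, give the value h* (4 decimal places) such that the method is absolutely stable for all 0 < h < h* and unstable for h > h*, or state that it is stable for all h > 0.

(-2.4444,0); λ=-11 ⇒ h* = (22/9)/11 = 0.2222.

With y'=λy (z=hλ):
  y_{n+1} = y_n + z·[10/11·y_n + 1/11·y_{n+1}] ⇒ (1 − 1/11z)y_{n+1} = (1 + 10/11z)y_n
  Hence R(z) = (1 + 10/11z)/(1 − 1/11z).

Need |R(x)|<1, x<0.
x=-0.4: |R|=0.6140
R=−1: 1+10/11x = −1+1/11x ⇒ -9/11x=2 ⇒ x=2/(-9/11)=-2.4444
Confirm numerically:
  x=-2.167: |R|=0.81036 <1
  x=-2.153: |R|=0.80058 <1
  x=-1.544: |R|=0.35395 <1
  x=-3.020: |R|=1.36947 >1
  x=-2.576: |R|=1.08721 >1
  x=-2.558: |R|=1.07538 >1
So |R|<1 on (-2.4444, 0).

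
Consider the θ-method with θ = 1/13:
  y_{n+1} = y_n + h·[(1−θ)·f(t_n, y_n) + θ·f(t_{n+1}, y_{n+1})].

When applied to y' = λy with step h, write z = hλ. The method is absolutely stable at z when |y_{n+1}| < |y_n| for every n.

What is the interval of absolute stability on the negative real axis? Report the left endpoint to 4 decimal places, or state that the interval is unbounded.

(-2.3636, 0).

Set f=λy, z=hλ:
  y_{n+1} = y_n + z·[12/13·y_n + 1/13·y_{n+1}] ⇒ (1 − 1/13z)y_{n+1} = (1 + 12/13z)y_n
  R(z) = (1 + 12/13z)/(1 − 1/13z).

Need |R(x)|<1, x<0.
x=-1.31: |R|=0.1901
R=−1: 1+12/13x = −1+1/13x ⇒ -11/13x=2 ⇒ x=2/(-11/13)=-2.3636
Confirm numerically:
  x=-2.184: |R|=0.86986 <1
  x=-2.174: |R|=0.86253 <1
  x=-1.935: |R|=0.68430 <1
  x=-1.878: |R|=0.64095 <1
  x=-2.774: |R|=1.28617 >1
  x=-2.414: |R|=1.03594 >1
  x=-2.392: |R|=1.02027 >1
Interval (-2.3636, 0).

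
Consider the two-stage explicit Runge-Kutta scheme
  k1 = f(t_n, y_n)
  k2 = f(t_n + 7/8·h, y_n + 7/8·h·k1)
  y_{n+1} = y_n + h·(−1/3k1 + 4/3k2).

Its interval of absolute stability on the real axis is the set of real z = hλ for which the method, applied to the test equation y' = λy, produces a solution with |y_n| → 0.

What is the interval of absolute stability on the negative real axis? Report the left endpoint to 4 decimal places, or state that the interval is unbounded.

With y'=λy (z=hλ):
  k1=λy_n ⇒ h·k1=z·y_n;  k2=λ(1+7/8z)y_n ⇒ h·k2=z(1+7/8z)y_n
  y_{n+1}/y_n = 1 − 1/3z + 4/3z(1+7/8z) = 1 + z + 7/6z²
  so R(z) = 1 + z + 7/6z².

Solve |R(x)|<1 on ℝ⁻.
x=-0.66: |R|=0.8482
R=1: x+7/6x²=0 ⇒ x=−6/7=-0.8571; min R=1−1/(4·7/6)=0.7857>−1
Confirm numerically:
  x=-0.752: |R|=0.90775 <1
  x=-0.669: |R|=0.85315 <1
  x=-0.620: |R|=0.82847 <1
  x=-0.382: |R|=0.78824 <1
  x=-1.295: |R|=1.66153 >1
  x=-1.168: |R|=1.42359 >1
  x=-0.910: |R|=1.05612 >1
So |R|<1 on (-0.8571, 0).

(-0.8571, 0).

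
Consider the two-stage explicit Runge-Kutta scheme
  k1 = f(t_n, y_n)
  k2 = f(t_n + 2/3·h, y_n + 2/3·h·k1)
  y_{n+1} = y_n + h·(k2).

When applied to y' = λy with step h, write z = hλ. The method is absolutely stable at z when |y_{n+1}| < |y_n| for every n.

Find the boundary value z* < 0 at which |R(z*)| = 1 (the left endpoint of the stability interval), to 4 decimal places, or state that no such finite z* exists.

Set f=λy, z=hλ:
  k1=λy_n ⇒ h·k1=z·y_n;  k2=λ(1+2/3z)y_n ⇒ h·k2=z(1+2/3z)y_n
  y_{n+1}/y_n = 1 + z(1+2/3z) = 1 + z + 2/3z²
  R(z) = 1 + z + 2/3z².

Need |R(x)|<1, x<0.
x=-1.21: |R|=0.7661
R=1: x+2/3x²=0 ⇒ x=−3/2=-1.5000; min R=1−1/(4·2/3)=0.6250>−1
Confirm numerically:
  x=-1.212: |R|=0.76730 <1
  x=-1.086: |R|=0.70026 <1
  x=-0.697: |R|=0.62687 <1
  x=-1.812: |R|=1.37690 >1
  x=-1.772: |R|=1.32132 >1
Stable set (-1.5000, 0).

z* = -1.5000.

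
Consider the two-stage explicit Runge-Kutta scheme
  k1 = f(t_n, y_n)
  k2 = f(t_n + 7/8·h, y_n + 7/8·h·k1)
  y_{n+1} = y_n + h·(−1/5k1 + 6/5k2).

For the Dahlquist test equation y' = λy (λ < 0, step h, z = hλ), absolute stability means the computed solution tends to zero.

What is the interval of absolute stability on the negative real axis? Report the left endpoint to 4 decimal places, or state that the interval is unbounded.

With y'=λy (z=hλ):
  k1=λy_n ⇒ h·k1=z·y_n;  k2=λ(1+7/8z)y_n ⇒ h·k2=z(1+7/8z)y_n
  y_{n+1}/y_n = 1 − 1/5z + 6/5z(1+7/8z) = 1 + z + 21/20z²
  ⇒ R(z) = 1 + z + 21/20z².

Boundary: |R(x)|=1, x<0.
x=-1.74: |R|=2.4390
R=1: x+21/20x²=0 ⇒ x=−20/21=-0.9524; min R=1−1/(4·21/20)=0.7619>−1
Confirm numerically:
  x=-0.895: |R|=0.94608 <1
  x=-0.794: |R|=0.86796 <1
  x=-0.519: |R|=0.76383 <1
  x=-0.472: |R|=0.76192 <1
  x=-1.317: |R|=1.50421 >1
  x=-0.980: |R|=1.02842 >1
So |R|<1 on (-0.9524, 0).

(-0.9524, 0).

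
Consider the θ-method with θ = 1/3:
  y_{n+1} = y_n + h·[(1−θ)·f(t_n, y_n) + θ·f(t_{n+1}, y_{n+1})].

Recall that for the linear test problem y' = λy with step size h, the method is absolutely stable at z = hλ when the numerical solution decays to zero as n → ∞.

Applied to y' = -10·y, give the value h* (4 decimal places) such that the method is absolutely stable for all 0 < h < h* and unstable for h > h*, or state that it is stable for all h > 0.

(-6.0000,0); λ=-10 ⇒ h* = (6)/10 = 0.6000.

Set f=λy, z=hλ:
  y_{n+1} = y_n + z·[2/3·y_n + 1/3·y_{n+1}] ⇒ (1 − 1/3z)y_{n+1} = (1 + 2/3z)y_n
  Hence R(z) = (1 + 2/3z)/(1 − 1/3z).

Boundary: |R(x)|=1, x<0.
x=-0.41: |R|=0.6393
R=−1: 1+2/3x = −1+1/3x ⇒ -1/3x=2 ⇒ x=2/(-1/3)=-6.0000
Confirm numerically:
  x=-5.873: |R|=0.98569 <1
  x=-5.676: |R|=0.96266 <1
  x=-2.964: |R|=0.49095 <1
  x=-2.601: |R|=0.39314 <1
  x=-6.445: |R|=1.04711 >1
  x=-6.200: |R|=1.02174 >1
Stable set (-6.0000, 0).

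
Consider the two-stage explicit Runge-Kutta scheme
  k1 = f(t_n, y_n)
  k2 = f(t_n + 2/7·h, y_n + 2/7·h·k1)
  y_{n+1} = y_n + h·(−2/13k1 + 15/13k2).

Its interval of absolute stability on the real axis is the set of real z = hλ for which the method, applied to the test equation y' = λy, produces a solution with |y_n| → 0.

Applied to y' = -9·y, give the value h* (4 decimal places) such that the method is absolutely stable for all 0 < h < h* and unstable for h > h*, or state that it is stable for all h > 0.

(-3.0333,0); λ=-9 ⇒ h* = (91/30)/9 = 0.3370.

Test eqn y'=λy, z=hλ:
  k1=λy_n ⇒ h·k1=z·y_n;  k2=λ(1+2/7z)y_n ⇒ h·k2=z(1+2/7z)y_n
  y_{n+1}/y_n = 1 − 2/13z + 15/13z(1+2/7z) = 1 + z + 30/91z²
  so R(z) = 1 + z + 30/91z².

Boundary: |R(x)|=1, x<0.
x=-1.61: |R|=0.2445
R=1: x+30/91x²=0 ⇒ x=−91/30=-3.0333; min R=1−1/(4·30/91)=0.2417>−1
Confirm numerically:
  x=-2.962: |R|=0.93034 <1
  x=-2.727: |R|=0.72460 <1
  x=-2.636: |R|=0.65471 <1
  x=-1.579: |R|=0.24295 <1
  x=-3.496: |R|=1.53324 >1
  x=-3.487: |R|=1.52152 >1
Stable set (-3.0333, 0).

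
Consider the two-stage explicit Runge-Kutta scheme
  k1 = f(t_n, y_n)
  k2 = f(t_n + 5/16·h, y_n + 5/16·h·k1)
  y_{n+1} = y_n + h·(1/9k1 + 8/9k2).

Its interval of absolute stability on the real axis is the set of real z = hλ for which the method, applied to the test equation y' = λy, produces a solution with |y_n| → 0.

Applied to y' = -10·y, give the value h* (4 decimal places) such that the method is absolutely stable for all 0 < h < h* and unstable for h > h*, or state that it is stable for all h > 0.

(-3.6000,0); λ=-10 ⇒ h* = (18/5)/10 = 0.3600.

Test eqn y'=λy, z=hλ:
  k1=λy_n ⇒ h·k1=z·y_n;  k2=λ(1+5/16z)y_n ⇒ h·k2=z(1+5/16z)y_n
  y_{n+1}/y_n = 1 + 1/9z + 8/9z(1+5/16z) = 1 + z + 5/18z²
  so R(z) = 1 + z + 5/18z².

Solve |R(x)|<1 on ℝ⁻.
x=-1.14: |R|=0.2210
R=1: x+5/18x²=0 ⇒ x=−18/5=-3.6000; min R=1−1/(4·5/18)=0.1000>−1
Confirm numerically:
  x=-3.059: |R|=0.54030 <1
  x=-2.867: |R|=0.41625 <1
  x=-2.330: |R|=0.17803 <1
  x=-1.471: |R|=0.13007 <1
  x=-4.090: |R|=1.55669 >1
  x=-3.765: |R|=1.17256 >1
Interval (-3.6000, 0).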